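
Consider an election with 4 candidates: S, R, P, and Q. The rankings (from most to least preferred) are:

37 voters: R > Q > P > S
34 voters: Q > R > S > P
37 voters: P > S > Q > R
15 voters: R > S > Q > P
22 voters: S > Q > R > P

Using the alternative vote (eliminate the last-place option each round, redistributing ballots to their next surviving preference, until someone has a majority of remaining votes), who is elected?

Q

Round 1: S 22, R 52, P 37, Q 34. Eliminate S.
Round 2: R 52, P 37, Q 56. Eliminate P.
Round 3: R 52, Q 93. Q has a majority.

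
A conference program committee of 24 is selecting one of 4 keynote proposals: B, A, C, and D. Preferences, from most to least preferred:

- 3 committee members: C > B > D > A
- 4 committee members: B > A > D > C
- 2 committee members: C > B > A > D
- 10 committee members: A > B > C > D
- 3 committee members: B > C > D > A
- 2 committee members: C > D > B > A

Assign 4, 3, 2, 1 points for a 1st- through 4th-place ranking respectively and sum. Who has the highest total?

B: 3·3 + 4·4 + 2·3 + 10·3 + 3·4 + 2·2 = 77
A: 3·1 + 4·3 + 2·2 + 10·4 + 3·1 + 2·1 = 64
C: 3·4 + 4·1 + 2·4 + 10·2 + 3·3 + 2·4 = 61
D: 3·2 + 4·2 + 2·1 + 10·1 + 3·2 + 2·3 = 38
B has the highest Borda score (77).

B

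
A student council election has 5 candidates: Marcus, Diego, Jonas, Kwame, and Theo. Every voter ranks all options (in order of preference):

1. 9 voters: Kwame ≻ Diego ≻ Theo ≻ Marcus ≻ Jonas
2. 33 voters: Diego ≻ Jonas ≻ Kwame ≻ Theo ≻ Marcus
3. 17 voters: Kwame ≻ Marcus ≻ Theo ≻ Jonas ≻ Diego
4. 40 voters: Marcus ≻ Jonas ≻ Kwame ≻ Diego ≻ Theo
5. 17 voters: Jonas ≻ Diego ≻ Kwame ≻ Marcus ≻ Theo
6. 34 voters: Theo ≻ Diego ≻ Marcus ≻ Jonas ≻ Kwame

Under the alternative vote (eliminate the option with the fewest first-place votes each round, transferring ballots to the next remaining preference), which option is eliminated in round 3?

Round 1: Marcus 40, Diego 33, Jonas 17, Kwame 26, Theo 34. Eliminate Jonas.
Round 2: Marcus 40, Diego 50, Kwame 26, Theo 34. Eliminate Kwame.
Round 3: Marcus 57, Diego 59, Theo 34. Eliminate Theo.

Theo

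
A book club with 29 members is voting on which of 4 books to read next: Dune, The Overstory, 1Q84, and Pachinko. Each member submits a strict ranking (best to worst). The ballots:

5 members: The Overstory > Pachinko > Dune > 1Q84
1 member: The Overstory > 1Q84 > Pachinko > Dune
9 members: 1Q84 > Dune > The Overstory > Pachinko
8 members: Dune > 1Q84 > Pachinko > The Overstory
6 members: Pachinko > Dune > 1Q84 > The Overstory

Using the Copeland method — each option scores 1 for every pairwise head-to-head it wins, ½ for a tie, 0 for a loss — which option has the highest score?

Dune: beats The Overstory, 1Q84, and Pachinko → score 3.
The Overstory: beats Pachinko; loses to Dune and 1Q84 → score 1.
1Q84: beats The Overstory and Pachinko; loses to Dune → score 2.
Pachinko: loses to Dune, The Overstory, and 1Q84 → score 0.
Dune has the best pairwise record.

Dune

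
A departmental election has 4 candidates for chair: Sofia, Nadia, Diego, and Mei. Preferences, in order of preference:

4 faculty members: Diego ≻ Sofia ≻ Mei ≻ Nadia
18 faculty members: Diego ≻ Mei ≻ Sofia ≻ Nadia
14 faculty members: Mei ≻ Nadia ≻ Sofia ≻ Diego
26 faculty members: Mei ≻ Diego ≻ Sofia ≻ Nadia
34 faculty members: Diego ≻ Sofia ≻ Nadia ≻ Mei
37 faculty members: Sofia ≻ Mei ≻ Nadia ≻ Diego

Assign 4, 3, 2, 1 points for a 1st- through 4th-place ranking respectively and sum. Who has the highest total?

Sofia

Sofia: 4·3 + 18·2 + 14·2 + 26·2 + 34·3 + 37·4 = 378
Nadia: 4·1 + 18·1 + 14·3 + 26·1 + 34·2 + 37·2 = 232
Diego: 4·4 + 18·4 + 14·1 + 26·3 + 34·4 + 37·1 = 353
Mei: 4·2 + 18·3 + 14·4 + 26·4 + 34·1 + 37·3 = 367
Sofia has the highest Borda score (378).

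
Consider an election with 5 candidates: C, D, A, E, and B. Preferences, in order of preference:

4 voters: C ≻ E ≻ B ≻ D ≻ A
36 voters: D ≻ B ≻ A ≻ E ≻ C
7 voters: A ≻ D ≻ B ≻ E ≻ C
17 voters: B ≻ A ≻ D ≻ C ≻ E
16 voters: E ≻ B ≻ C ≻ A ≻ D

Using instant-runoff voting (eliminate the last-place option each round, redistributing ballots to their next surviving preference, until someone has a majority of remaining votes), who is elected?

D

Round 1: C 4, D 36, A 7, E 16, B 17. Eliminate C.
Round 2: D 36, A 7, E 20, B 17. Eliminate A.
Round 3: D 43, E 20, B 17. D has a majority.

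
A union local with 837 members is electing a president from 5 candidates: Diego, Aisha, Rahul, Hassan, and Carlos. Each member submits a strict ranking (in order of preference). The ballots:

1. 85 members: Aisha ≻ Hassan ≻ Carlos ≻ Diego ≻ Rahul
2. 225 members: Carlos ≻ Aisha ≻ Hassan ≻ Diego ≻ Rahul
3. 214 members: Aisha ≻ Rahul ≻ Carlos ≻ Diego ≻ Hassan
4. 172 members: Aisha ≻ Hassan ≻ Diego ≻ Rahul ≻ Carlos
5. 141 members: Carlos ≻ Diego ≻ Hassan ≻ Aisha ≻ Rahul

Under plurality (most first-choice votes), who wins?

First-place votes: Diego 0, Aisha 471, Rahul 0, Hassan 0, Carlos 366.
Aisha has the most first-place votes.

Aisha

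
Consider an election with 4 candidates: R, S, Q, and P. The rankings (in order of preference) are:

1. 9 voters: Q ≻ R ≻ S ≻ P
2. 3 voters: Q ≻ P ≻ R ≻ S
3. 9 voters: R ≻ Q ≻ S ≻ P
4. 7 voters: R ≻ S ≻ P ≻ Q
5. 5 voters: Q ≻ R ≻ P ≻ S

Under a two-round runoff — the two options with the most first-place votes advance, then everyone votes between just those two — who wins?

Q

Round 1 first-place votes: R 16, S 0, Q 17, P 0.
Q and R advance.
Runoff: Q is preferred to R by 17 voters; R by 16.
Q wins the runoff.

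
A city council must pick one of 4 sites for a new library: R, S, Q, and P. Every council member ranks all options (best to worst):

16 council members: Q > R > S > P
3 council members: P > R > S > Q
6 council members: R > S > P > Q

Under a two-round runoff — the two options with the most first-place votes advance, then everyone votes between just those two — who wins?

Q

Round 1 first-place votes: R 6, S 0, Q 16, P 3.
Q and R advance.
Runoff: Q is preferred to R by 16 voters; R by 9.
Q wins the runoff.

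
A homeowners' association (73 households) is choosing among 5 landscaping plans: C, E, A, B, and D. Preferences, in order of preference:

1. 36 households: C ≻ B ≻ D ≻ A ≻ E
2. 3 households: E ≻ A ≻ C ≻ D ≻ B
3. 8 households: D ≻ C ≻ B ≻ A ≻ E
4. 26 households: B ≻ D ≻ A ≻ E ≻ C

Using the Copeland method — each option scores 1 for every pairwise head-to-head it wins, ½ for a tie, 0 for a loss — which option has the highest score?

C: beats E, A, B, and D → score 4.
E: loses to C, A, B, and D → score 0.
A: beats E; loses to C, B, and D → score 1.
B: beats E, A, and D; loses to C → score 3.
D: beats E and A; loses to C and B → score 2.
C has the best pairwise record.

C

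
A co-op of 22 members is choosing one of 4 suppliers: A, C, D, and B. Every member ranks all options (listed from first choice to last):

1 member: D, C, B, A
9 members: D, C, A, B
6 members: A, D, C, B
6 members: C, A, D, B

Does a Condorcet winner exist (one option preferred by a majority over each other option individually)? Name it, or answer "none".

Checking pairwise contests:
C beats A 16–6.
D beats C 16–6.
A beats D 12–10.
A beats B 21–1.
Every option loses at least one head-to-head, so there is no Condorcet winner.

none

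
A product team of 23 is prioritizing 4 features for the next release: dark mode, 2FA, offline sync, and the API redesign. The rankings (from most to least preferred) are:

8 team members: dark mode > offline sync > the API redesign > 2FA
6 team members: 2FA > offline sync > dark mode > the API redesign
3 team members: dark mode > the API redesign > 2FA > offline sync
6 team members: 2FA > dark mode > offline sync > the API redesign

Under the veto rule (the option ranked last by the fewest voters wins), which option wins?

dark mode

Last-place votes: dark mode 0, 2FA 8, offline sync 3, the API redesign 12.
dark mode is ranked last by the fewest voters, so dark mode wins.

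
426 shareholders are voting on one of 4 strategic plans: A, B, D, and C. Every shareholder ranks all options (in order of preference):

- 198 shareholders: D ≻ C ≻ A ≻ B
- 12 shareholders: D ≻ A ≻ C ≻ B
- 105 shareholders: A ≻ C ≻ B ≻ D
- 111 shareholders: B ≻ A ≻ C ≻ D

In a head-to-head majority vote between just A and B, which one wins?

A

Voters preferring A to B: 315; preferring B to A: 111.
A wins the head-to-head.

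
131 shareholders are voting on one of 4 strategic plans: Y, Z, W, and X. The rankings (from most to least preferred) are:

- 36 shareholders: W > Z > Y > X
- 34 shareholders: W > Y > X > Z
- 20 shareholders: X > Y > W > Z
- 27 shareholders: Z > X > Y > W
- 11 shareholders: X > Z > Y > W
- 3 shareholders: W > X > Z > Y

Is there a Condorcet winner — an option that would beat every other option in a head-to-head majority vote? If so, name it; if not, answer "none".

W vs Y: 73–58 for W.
W vs Z: 93–38 for W.
W vs X: 73–58 for W.
W beats every other option head-to-head.

W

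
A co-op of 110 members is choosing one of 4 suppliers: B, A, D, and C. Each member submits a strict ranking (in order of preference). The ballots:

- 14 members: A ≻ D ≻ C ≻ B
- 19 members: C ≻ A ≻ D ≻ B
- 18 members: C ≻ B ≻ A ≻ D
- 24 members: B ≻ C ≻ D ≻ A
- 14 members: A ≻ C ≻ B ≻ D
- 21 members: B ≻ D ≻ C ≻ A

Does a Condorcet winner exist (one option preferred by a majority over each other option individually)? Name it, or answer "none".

C

C vs B: 65–45 for C.
C vs A: 82–28 for C.
C vs D: 75–35 for C.
C beats every other option head-to-head.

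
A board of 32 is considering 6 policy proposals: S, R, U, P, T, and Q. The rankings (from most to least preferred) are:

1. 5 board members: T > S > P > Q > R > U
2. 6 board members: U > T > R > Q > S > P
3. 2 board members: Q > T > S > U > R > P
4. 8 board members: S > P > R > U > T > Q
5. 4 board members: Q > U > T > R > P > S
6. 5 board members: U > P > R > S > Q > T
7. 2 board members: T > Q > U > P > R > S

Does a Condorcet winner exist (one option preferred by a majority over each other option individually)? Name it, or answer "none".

U vs S: 17–15 for U.
U vs R: 19–13 for U.
U vs P: 19–13 for U.
U vs T: 23–9 for U.
U vs Q: 19–13 for U.
U beats every other option head-to-head.

U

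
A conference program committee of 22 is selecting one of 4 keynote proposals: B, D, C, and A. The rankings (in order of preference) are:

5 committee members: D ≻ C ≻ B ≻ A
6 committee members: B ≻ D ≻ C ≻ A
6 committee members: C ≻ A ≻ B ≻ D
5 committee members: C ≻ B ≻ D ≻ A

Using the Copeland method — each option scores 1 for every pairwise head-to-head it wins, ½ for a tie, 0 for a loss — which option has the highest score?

B: beats D and A; loses to C → score 2.
D: beats A; ties C; loses to B → score 1.5.
C: beats B and A; ties D → score 2.5.
A: loses to B, D, and C → score 0.
C has the best pairwise record.

C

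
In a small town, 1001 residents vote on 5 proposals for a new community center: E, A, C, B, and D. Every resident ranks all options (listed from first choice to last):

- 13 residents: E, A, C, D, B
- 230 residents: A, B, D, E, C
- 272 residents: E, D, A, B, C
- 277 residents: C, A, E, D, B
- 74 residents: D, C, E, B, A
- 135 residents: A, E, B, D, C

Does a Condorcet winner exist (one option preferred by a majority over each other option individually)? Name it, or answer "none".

A

A vs E: 642–359 for A.
A vs C: 650–351 for A.
A vs B: 927–74 for A.
A vs D: 655–346 for A.
A beats every other option head-to-head.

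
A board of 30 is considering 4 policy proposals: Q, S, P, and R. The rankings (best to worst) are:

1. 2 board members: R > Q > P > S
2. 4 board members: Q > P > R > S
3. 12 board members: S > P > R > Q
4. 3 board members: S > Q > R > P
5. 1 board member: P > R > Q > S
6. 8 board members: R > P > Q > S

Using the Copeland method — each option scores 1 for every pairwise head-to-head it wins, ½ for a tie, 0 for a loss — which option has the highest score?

P

Q: ties S; loses to P and R → score 0.5.
S: ties Q, P, and R → score 1.5.
P: beats Q and R; ties S → score 2.5.
R: beats Q; ties S; loses to P → score 1.5.
P has the best pairwise record.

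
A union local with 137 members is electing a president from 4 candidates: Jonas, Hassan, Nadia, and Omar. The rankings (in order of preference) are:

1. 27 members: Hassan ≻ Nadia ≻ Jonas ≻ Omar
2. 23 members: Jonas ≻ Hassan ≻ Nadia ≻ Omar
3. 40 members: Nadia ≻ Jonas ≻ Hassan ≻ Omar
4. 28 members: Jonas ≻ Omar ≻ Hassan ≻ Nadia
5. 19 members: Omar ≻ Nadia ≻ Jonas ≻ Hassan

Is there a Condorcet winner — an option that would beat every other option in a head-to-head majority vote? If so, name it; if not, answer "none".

Checking pairwise contests:
Nadia beats Jonas 86–51.
Jonas beats Hassan 110–27.
Hassan beats Nadia 78–59.
Jonas beats Omar 118–19.
Every option loses at least one head-to-head, so there is no Condorcet winner.

none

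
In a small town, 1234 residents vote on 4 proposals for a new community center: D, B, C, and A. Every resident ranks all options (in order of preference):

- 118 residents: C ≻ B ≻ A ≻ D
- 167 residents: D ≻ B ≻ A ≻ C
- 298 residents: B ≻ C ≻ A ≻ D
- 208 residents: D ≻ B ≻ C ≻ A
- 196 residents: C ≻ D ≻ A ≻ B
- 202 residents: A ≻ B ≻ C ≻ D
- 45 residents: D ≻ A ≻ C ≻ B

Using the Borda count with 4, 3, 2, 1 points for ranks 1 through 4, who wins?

B

D: 118·1 + 167·4 + 298·1 + 208·4 + 196·3 + 202·1 + 45·4 = 2886
B: 118·3 + 167·3 + 298·4 + 208·3 + 196·1 + 202·3 + 45·1 = 3518
C: 118·4 + 167·1 + 298·3 + 208·2 + 196·4 + 202·2 + 45·2 = 3227
A: 118·2 + 167·2 + 298·2 + 208·1 + 196·2 + 202·4 + 45·3 = 2709
B has the highest Borda score (3518).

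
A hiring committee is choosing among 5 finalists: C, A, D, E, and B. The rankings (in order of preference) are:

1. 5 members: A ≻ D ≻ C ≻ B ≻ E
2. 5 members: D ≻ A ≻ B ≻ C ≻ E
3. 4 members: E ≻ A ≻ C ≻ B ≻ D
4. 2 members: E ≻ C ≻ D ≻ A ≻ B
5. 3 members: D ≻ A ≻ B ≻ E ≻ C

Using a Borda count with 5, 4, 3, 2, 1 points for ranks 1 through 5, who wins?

C: 5·3 + 5·2 + 4·3 + 2·4 + 3·1 = 48
A: 5·5 + 5·4 + 4·4 + 2·2 + 3·4 = 77
D: 5·4 + 5·5 + 4·1 + 2·3 + 3·5 = 70
E: 5·1 + 5·1 + 4·5 + 2·5 + 3·2 = 46
B: 5·2 + 5·3 + 4·2 + 2·1 + 3·3 = 44
A has the highest Borda score (77).

A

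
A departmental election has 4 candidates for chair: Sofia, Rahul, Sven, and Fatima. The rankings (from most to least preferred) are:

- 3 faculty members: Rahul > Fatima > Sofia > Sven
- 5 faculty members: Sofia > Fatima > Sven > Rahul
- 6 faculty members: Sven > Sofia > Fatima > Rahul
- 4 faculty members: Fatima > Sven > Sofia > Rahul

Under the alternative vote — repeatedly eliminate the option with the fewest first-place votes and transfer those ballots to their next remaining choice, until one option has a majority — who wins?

Fatima

Round 1: Sofia 5, Rahul 3, Sven 6, Fatima 4. Eliminate Rahul.
Round 2: Sofia 5, Sven 6, Fatima 7. Eliminate Sofia.
Round 3: Sven 6, Fatima 12. Fatima has a majority.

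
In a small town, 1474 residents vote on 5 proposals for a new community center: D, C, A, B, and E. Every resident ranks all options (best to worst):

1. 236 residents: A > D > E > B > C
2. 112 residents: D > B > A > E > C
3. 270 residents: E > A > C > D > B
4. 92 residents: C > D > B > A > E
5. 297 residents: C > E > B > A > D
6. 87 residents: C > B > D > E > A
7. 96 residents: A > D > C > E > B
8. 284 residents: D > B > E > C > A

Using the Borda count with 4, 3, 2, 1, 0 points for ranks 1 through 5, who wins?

E

D: 236·3 + 112·4 + 270·1 + 92·3 + 297·0 + 87·2 + 96·3 + 284·4 = 3300
C: 236·0 + 112·0 + 270·2 + 92·4 + 297·4 + 87·4 + 96·2 + 284·1 = 2920
A: 236·4 + 112·2 + 270·3 + 92·1 + 297·1 + 87·0 + 96·4 + 284·0 = 2751
B: 236·1 + 112·3 + 270·0 + 92·2 + 297·2 + 87·3 + 96·0 + 284·3 = 2463
E: 236·2 + 112·1 + 270·4 + 92·0 + 297·3 + 87·1 + 96·1 + 284·2 = 3306
E has the highest Borda score (3306).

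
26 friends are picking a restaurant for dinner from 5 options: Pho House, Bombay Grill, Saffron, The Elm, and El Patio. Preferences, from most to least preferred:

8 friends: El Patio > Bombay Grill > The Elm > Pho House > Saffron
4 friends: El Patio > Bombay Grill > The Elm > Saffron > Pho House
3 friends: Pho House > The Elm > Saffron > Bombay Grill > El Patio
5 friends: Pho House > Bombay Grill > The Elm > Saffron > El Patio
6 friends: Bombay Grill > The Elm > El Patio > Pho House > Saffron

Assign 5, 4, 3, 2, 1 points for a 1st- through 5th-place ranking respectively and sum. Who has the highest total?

Pho House: 8·2 + 4·1 + 3·5 + 5·5 + 6·2 = 72
Bombay Grill: 8·4 + 4·4 + 3·2 + 5·4 + 6·5 = 104
Saffron: 8·1 + 4·2 + 3·3 + 5·2 + 6·1 = 41
The Elm: 8·3 + 4·3 + 3·4 + 5·3 + 6·4 = 87
El Patio: 8·5 + 4·5 + 3·1 + 5·1 + 6·3 = 86
Bombay Grill has the highest Borda score (104).

Bombay Grill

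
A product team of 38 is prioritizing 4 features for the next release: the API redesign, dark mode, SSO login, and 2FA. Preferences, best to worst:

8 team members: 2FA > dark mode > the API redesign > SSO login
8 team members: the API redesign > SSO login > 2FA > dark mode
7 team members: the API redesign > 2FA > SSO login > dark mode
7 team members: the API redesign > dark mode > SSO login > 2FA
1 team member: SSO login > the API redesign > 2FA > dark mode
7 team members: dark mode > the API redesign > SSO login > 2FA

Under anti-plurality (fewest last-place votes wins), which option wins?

Last-place votes: the API redesign 0, dark mode 16, SSO login 8, 2FA 14.
the API redesign is ranked last by the fewest voters, so the API redesign wins.

the API redesign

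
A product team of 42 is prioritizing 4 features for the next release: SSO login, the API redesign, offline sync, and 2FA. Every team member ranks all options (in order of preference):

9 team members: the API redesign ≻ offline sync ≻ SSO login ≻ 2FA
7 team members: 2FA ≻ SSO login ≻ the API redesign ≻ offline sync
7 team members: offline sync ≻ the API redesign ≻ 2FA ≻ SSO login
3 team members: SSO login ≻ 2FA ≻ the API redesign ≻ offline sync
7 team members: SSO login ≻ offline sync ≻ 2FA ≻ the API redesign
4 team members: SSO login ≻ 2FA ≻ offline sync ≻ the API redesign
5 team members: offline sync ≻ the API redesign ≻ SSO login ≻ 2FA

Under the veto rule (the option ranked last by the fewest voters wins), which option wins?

Last-place votes: SSO login 7, the API redesign 11, offline sync 10, 2FA 14.
SSO login is ranked last by the fewest voters, so SSO login wins.

SSO login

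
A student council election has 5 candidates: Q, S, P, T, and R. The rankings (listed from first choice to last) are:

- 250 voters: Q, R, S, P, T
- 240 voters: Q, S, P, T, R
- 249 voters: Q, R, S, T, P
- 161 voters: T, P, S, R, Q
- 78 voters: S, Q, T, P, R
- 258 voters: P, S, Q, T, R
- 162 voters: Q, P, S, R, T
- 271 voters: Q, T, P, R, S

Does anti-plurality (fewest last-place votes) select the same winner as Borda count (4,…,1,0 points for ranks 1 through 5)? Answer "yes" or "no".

yes

Anti-plurality — last-place votes: Q 161, S 271, P 249, T 412, R 576. Winner: Q.
Borda — scores: Q 5438, S 3450, P 3351, T 2360, R 2091. Winner: Q.
The two methods agree.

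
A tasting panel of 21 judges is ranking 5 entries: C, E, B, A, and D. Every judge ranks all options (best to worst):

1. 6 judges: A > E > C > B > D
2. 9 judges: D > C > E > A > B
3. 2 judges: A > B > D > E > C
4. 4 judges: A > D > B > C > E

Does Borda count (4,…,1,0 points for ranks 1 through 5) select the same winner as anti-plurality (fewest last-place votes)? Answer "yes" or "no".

yes

Borda — scores: C 43, E 38, B 20, A 57, D 52. Winner: A.
Anti-plurality — last-place votes: C 2, E 4, B 9, A 0, D 6. Winner: A.
The two methods agree.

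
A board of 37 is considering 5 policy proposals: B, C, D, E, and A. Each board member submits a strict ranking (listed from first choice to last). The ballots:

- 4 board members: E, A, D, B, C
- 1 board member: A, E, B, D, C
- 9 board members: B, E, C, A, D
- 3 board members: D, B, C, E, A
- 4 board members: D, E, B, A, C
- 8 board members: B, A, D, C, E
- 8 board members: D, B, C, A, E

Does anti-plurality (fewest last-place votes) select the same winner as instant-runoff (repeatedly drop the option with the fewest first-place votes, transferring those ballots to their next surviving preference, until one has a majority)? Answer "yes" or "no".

Anti-plurality — last-place votes: B 0, C 9, D 9, E 16, A 3. Winner: B.
Instant-runoff — R1 B 17, C 0, D 15, E 4, A 1 (C out); R2 B 17, D 15, E 4, A 1 (A out); R3 B 17, D 15, E 5 (E out); R4 B 18, D 19 (D winner). Winner: D.
The two methods disagree.

no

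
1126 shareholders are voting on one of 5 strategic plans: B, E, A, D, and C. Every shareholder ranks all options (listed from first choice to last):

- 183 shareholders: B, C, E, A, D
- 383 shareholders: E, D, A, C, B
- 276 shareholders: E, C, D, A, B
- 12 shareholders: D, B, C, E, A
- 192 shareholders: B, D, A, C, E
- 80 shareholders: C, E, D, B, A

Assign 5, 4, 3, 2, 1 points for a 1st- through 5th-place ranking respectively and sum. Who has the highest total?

B: 183·5 + 383·1 + 276·1 + 12·4 + 192·5 + 80·2 = 2742
E: 183·3 + 383·5 + 276·5 + 12·2 + 192·1 + 80·4 = 4380
A: 183·2 + 383·3 + 276·2 + 12·1 + 192·3 + 80·1 = 2735
D: 183·1 + 383·4 + 276·3 + 12·5 + 192·4 + 80·3 = 3611
C: 183·4 + 383·2 + 276·4 + 12·3 + 192·2 + 80·5 = 3422
E has the highest Borda score (4380).

E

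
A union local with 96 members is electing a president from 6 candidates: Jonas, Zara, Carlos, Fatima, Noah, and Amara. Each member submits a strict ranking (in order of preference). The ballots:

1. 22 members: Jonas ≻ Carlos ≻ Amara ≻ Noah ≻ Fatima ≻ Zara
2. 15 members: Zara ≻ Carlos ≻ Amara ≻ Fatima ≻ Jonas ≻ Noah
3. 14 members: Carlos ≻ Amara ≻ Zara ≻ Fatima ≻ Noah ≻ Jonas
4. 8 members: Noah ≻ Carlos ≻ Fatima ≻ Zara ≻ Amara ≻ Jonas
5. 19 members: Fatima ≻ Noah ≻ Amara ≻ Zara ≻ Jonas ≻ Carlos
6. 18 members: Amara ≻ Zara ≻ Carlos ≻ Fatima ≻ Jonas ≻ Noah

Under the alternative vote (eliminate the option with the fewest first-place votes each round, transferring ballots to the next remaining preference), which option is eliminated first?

Round 1: Jonas 22, Zara 15, Carlos 14, Fatima 19, Noah 8, Amara 18. Eliminate Noah.

Noah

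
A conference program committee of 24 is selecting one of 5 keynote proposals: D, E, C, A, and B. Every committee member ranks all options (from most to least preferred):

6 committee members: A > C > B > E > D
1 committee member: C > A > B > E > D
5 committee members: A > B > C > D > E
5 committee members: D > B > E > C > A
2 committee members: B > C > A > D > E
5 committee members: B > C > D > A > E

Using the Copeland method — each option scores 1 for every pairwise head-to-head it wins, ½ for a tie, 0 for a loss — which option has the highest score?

D: beats E; loses to C, A, and B → score 1.
E: loses to D, C, A, and B → score 0.
C: beats D, E, and A; loses to B → score 3.
A: beats D and E; ties B; loses to C → score 2.5.
B: beats D, E, and C; ties A → score 3.5.
B has the best pairwise record.

B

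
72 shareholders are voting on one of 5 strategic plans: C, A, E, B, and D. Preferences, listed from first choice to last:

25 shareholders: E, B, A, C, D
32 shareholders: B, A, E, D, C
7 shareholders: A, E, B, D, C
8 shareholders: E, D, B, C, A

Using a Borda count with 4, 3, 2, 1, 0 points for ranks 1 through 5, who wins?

C: 25·1 + 32·0 + 7·0 + 8·1 = 33
A: 25·2 + 32·3 + 7·4 + 8·0 = 174
E: 25·4 + 32·2 + 7·3 + 8·4 = 217
B: 25·3 + 32·4 + 7·2 + 8·2 = 233
D: 25·0 + 32·1 + 7·1 + 8·3 = 63
B has the highest Borda score (233).

B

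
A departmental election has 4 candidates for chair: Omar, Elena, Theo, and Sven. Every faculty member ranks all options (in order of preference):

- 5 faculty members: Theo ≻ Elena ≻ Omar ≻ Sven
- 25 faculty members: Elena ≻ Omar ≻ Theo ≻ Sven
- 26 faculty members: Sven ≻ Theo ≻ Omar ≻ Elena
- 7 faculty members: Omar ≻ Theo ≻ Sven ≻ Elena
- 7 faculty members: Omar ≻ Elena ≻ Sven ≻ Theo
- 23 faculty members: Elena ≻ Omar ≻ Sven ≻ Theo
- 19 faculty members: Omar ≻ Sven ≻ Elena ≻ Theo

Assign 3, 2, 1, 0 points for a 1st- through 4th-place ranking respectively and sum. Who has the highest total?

Omar

Omar: 5·1 + 25·2 + 26·1 + 7·3 + 7·3 + 23·2 + 19·3 = 226
Elena: 5·2 + 25·3 + 26·0 + 7·0 + 7·2 + 23·3 + 19·1 = 187
Theo: 5·3 + 25·1 + 26·2 + 7·2 + 7·0 + 23·0 + 19·0 = 106
Sven: 5·0 + 25·0 + 26·3 + 7·1 + 7·1 + 23·1 + 19·2 = 153
Omar has the highest Borda score (226).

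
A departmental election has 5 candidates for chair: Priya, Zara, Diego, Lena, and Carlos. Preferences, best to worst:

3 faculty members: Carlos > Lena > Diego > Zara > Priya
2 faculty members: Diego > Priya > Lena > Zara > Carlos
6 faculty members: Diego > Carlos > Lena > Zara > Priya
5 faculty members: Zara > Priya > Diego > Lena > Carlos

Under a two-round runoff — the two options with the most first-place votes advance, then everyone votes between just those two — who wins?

Round 1 first-place votes: Priya 0, Zara 5, Diego 8, Lena 0, Carlos 3.
Diego and Zara advance.
Runoff: Diego is preferred to Zara by 11 voters; Zara by 5.
Diego wins the runoff.

Diego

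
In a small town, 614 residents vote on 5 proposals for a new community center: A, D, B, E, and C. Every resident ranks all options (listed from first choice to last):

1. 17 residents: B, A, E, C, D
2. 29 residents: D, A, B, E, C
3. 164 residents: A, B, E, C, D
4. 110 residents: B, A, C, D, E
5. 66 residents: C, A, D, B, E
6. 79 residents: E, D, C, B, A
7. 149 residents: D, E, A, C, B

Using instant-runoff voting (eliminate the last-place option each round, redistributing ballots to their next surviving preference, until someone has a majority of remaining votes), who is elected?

Round 1: A 164, D 178, B 127, E 79, C 66. Eliminate C.
Round 2: A 230, D 178, B 127, E 79. Eliminate E.
Round 3: A 230, D 257, B 127. Eliminate B.
Round 4: A 357, D 257. A has a majority.

A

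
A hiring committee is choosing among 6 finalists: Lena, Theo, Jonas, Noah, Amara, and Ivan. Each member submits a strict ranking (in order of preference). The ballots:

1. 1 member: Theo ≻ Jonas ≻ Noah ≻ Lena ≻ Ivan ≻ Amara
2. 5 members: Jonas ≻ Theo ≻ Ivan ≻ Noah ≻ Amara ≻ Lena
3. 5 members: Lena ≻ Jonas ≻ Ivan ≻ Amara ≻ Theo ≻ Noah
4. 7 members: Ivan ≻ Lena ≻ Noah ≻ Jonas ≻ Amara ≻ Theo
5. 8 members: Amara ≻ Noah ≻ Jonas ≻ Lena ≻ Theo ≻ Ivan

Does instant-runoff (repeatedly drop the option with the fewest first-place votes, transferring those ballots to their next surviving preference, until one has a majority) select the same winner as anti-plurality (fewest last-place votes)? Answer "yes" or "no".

yes

Instant-runoff — R1 Lena 5, Theo 1, Jonas 5, Noah 0, Amara 8, Ivan 7 (Noah out); R2 Lena 5, Theo 1, Jonas 5, Amara 8, Ivan 7 (Theo out); R3 Lena 5, Jonas 6, Amara 8, Ivan 7 (Lena out); R4 Jonas 11, Amara 8, Ivan 7 (Ivan out); R5 Jonas 18, Amara 8 (Jonas winner). Winner: Jonas.
Anti-plurality — last-place votes: Lena 5, Theo 7, Jonas 0, Noah 5, Amara 1, Ivan 8. Winner: Jonas.
The two methods agree.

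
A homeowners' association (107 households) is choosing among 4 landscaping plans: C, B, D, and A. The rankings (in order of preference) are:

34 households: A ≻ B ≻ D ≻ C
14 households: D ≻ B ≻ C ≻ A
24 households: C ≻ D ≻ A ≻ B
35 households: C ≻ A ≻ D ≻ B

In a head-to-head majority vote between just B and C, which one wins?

C

Voters preferring B to C: 48; preferring C to B: 59.
C wins the head-to-head.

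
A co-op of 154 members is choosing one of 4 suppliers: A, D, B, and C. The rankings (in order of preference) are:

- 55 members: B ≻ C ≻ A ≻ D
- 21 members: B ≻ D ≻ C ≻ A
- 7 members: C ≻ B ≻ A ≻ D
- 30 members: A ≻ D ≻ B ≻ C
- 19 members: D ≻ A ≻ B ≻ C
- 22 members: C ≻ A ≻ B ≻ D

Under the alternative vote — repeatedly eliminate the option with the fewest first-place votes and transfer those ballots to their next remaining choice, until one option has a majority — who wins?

Round 1: A 30, D 19, B 76, C 29. Eliminate D.
Round 2: A 49, B 76, C 29. Eliminate C.
Round 3: A 71, B 83. B has a majority.

B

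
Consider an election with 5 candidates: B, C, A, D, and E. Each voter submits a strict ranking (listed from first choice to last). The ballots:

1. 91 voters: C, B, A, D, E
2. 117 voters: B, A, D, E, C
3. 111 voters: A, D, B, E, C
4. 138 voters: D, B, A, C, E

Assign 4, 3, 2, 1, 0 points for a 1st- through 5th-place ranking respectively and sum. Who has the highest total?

B: 91·3 + 117·4 + 111·2 + 138·3 = 1377
C: 91·4 + 117·0 + 111·0 + 138·1 = 502
A: 91·2 + 117·3 + 111·4 + 138·2 = 1253
D: 91·1 + 117·2 + 111·3 + 138·4 = 1210
E: 91·0 + 117·1 + 111·1 + 138·0 = 228
B has the highest Borda score (1377).

B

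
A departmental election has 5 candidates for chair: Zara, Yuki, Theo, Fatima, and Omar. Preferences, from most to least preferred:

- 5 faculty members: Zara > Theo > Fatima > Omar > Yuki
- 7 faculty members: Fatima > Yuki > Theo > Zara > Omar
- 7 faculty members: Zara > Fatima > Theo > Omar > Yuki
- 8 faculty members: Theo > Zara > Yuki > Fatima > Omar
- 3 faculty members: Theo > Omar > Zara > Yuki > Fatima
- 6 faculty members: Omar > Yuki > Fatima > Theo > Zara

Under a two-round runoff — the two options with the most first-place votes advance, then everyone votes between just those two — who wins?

Round 1 first-place votes: Zara 12, Yuki 0, Theo 11, Fatima 7, Omar 6.
Zara and Theo advance.
Runoff: Zara is preferred to Theo by 12 voters; Theo by 24.
Theo wins the runoff.

Theo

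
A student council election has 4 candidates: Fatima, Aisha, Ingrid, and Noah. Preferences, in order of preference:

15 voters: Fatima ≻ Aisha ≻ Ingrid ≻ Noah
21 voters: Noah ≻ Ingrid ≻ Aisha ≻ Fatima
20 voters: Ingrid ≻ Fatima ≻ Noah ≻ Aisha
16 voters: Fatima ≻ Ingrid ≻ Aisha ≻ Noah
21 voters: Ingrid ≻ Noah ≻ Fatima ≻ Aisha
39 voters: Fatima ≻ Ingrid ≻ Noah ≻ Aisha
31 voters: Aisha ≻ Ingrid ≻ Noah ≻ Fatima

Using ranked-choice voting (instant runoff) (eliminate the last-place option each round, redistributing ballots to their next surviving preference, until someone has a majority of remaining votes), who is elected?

Round 1: Fatima 70, Aisha 31, Ingrid 41, Noah 21. Eliminate Noah.
Round 2: Fatima 70, Aisha 31, Ingrid 62. Eliminate Aisha.
Round 3: Fatima 70, Ingrid 93. Ingrid has a majority.

Ingrid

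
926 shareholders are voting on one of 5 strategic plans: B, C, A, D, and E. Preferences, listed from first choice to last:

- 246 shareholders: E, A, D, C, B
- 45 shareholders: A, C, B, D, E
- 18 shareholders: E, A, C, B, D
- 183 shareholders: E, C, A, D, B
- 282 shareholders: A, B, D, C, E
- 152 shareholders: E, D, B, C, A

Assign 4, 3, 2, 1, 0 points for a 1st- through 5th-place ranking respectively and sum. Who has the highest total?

B: 246·0 + 45·2 + 18·1 + 183·0 + 282·3 + 152·2 = 1258
C: 246·1 + 45·3 + 18·2 + 183·3 + 282·1 + 152·1 = 1400
A: 246·3 + 45·4 + 18·3 + 183·2 + 282·4 + 152·0 = 2466
D: 246·2 + 45·1 + 18·0 + 183·1 + 282·2 + 152·3 = 1740
E: 246·4 + 45·0 + 18·4 + 183·4 + 282·0 + 152·4 = 2396
A has the highest Borda score (2466).

A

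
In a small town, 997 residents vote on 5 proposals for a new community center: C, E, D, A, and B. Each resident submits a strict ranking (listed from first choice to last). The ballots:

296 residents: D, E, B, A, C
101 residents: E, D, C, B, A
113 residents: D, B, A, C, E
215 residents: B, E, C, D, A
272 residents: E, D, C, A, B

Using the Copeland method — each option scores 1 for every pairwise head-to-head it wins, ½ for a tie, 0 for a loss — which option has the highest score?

E

C: beats A; loses to E, D, and B → score 1.
E: beats C, D, A, and B → score 4.
D: beats C, A, and B; loses to E → score 3.
A: loses to C, E, D, and B → score 0.
B: beats C and A; loses to E and D → score 2.
E has the best pairwise record.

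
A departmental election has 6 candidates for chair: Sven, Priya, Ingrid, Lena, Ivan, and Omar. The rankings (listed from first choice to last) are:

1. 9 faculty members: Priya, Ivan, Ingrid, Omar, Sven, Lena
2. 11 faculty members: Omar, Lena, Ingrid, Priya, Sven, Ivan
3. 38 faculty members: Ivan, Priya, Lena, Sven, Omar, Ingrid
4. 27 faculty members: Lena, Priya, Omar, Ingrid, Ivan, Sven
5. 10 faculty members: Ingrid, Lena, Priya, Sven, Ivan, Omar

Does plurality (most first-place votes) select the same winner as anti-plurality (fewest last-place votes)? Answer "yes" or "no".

no

Plurality — first-place votes: Sven 0, Priya 9, Ingrid 10, Lena 27, Ivan 38, Omar 11. Winner: Ivan.
Anti-plurality — last-place votes: Sven 27, Priya 0, Ingrid 38, Lena 9, Ivan 11, Omar 10. Winner: Priya.
The two methods disagree.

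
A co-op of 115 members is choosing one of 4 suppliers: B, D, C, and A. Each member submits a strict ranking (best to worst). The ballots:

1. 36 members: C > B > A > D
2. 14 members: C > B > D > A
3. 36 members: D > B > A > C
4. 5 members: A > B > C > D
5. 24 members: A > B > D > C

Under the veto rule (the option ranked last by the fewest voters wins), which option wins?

B

Last-place votes: B 0, D 41, C 60, A 14.
B is ranked last by the fewest voters, so B wins.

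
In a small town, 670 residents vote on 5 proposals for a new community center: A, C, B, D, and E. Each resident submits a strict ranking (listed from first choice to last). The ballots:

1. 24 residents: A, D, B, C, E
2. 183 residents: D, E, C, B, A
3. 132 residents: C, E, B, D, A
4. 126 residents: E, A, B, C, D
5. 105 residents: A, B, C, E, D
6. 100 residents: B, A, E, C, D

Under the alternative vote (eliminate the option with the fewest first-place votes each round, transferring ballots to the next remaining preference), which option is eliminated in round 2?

Round 1: A 129, C 132, B 100, D 183, E 126. Eliminate B.
Round 2: A 229, C 132, D 183, E 126. Eliminate E.

E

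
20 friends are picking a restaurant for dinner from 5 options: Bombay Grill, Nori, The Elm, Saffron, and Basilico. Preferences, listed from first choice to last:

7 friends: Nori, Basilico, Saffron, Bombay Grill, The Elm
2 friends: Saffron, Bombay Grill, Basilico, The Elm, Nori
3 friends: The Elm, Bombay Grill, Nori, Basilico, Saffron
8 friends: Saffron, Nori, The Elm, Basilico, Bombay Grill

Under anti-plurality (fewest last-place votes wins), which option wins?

Basilico

Last-place votes: Bombay Grill 8, Nori 2, The Elm 7, Saffron 3, Basilico 0.
Basilico is ranked last by the fewest voters, so Basilico wins.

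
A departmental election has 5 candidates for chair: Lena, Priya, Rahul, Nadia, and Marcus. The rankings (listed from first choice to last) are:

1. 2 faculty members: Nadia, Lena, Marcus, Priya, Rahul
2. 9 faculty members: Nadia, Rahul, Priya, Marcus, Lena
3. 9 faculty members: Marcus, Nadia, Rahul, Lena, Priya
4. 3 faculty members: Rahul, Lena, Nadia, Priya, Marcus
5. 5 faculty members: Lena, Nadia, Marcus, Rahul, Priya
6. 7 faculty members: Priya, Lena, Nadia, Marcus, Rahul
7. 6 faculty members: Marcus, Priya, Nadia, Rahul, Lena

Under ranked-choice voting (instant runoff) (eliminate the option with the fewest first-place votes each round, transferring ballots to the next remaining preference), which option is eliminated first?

Rahul

Round 1: Lena 5, Priya 7, Rahul 3, Nadia 11, Marcus 15. Eliminate Rahul.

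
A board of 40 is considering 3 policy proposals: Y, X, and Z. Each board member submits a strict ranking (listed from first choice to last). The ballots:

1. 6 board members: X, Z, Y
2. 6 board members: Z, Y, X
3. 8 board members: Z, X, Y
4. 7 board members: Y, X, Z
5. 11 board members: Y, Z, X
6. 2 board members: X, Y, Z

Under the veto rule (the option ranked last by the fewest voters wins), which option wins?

Z

Last-place votes: Y 14, X 17, Z 9.
Z is ranked last by the fewest voters, so Z wins.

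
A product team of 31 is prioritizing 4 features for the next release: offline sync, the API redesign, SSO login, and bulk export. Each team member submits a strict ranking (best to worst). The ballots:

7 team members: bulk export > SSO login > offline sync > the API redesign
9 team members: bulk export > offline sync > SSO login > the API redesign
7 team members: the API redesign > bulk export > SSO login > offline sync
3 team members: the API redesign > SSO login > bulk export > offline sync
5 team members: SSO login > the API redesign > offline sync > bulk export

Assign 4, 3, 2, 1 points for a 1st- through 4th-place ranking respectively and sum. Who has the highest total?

bulk export

offline sync: 7·2 + 9·3 + 7·1 + 3·1 + 5·2 = 61
the API redesign: 7·1 + 9·1 + 7·4 + 3·4 + 5·3 = 71
SSO login: 7·3 + 9·2 + 7·2 + 3·3 + 5·4 = 82
bulk export: 7·4 + 9·4 + 7·3 + 3·2 + 5·1 = 96
bulk export has the highest Borda score (96).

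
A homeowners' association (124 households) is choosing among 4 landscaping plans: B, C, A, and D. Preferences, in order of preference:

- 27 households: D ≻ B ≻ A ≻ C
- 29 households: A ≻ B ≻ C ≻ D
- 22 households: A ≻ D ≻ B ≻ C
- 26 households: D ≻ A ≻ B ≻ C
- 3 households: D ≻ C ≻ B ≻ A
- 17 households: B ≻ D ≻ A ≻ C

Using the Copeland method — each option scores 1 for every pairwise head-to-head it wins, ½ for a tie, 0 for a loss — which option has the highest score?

B: beats C; loses to A and D → score 1.
C: loses to B, A, and D → score 0.
A: beats B and C; loses to D → score 2.
D: beats B, C, and A → score 3.
D has the best pairwise record.

D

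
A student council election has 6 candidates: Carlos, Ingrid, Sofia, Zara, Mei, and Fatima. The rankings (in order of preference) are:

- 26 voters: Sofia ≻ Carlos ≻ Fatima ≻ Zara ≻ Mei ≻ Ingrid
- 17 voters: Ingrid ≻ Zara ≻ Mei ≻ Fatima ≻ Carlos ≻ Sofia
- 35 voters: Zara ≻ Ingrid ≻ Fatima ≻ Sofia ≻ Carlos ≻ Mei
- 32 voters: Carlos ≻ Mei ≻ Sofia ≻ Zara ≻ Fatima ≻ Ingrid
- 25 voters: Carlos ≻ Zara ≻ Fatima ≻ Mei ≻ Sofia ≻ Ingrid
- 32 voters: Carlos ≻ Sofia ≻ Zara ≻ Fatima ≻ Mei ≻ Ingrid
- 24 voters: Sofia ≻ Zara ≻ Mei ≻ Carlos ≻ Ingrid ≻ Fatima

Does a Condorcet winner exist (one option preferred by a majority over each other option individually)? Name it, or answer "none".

Carlos vs Ingrid: 139–52 for Carlos.
Carlos vs Sofia: 106–85 for Carlos.
Carlos vs Zara: 115–76 for Carlos.
Carlos vs Mei: 150–41 for Carlos.
Carlos vs Fatima: 139–52 for Carlos.
Carlos beats every other option head-to-head.

Carlos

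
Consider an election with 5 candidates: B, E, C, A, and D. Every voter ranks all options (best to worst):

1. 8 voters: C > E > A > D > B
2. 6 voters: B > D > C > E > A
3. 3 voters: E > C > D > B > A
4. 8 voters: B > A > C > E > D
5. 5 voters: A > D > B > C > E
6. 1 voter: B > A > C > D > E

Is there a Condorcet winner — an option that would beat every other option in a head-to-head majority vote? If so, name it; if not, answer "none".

Checking pairwise contests:
D beats B 16–15.
B beats E 20–11.
B beats C 20–11.
B beats A 18–13.
E beats D 19–12.
Every option loses at least one head-to-head, so there is no Condorcet winner.

none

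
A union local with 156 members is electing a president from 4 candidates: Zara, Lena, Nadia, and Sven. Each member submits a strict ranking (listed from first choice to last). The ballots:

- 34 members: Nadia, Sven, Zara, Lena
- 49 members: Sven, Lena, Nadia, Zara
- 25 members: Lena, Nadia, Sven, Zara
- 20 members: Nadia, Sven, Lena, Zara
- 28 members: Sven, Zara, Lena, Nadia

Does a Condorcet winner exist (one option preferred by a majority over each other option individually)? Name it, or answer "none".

none

Checking pairwise contests:
Lena beats Zara 94–62.
Sven beats Lena 131–25.
Lena beats Nadia 102–54.
Nadia beats Sven 79–77.
Every option loses at least one head-to-head, so there is no Condorcet winner.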